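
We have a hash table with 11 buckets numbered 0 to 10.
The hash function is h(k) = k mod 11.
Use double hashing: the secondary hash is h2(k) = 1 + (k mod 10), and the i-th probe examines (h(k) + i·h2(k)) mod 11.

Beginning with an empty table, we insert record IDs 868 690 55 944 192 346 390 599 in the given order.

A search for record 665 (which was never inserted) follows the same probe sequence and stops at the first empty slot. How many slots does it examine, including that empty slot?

Insert 868: h=10, slot 10 empty => index 10.
Insert 690: h=8, slot 8 empty => index 8.
Insert 55: h=0, slot 0 empty => index 0.
Insert 944: h=9, slot 9 empty => index 9.
Insert 192: h=5, slot 5 empty => index 5.
Insert 346: h=5, h2=7, slot 5 occupied => index 1.
Insert 390: h=5, h2=1, slot 5 occupied => index 6.
Insert 599: h=5, h2=10, slot 5 occupied => index 4.
Table: [55, 346, ., ., 599, 192, 390, ., 690, 944, 868]
Lookup 665: h=5, h2=6, probe 5,0,6,1,7 → slot 7 empty, not found.

5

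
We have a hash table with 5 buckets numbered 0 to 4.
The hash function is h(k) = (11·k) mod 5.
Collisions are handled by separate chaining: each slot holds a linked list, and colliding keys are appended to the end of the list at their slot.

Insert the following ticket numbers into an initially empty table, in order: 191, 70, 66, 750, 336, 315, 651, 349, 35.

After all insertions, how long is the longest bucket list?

Insert 191: h=1, bucket 1 empty -> new chain.
Insert 70: h=0, bucket 0 empty -> new chain.
Insert 66: h=1, bucket 1 nonempty -> append to chain.
Insert 750: h=0, bucket 0 nonempty -> append to chain.
Insert 336: h=1, bucket 1 nonempty -> append to chain.
Insert 315: h=0, bucket 0 nonempty -> append to chain.
Insert 651: h=1, bucket 1 nonempty -> append to chain.
Insert 349: h=4, bucket 4 empty -> new chain.
Insert 35: h=0, bucket 0 nonempty -> append to chain.
Final buckets:
0: 70 -> 750 -> 315 -> 35
1: 191 -> 66 -> 336 -> 651
2: .
3: .
4: 349

4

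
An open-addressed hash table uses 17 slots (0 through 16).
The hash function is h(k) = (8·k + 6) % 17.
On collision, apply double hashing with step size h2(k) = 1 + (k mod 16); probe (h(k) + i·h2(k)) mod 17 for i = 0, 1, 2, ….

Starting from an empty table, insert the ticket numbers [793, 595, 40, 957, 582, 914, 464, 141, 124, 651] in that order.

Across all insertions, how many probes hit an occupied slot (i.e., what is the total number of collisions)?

793: h=9 → slot 9
595: h=6 → slot 6
40: h=3 → slot 3
957: h=12 → slot 12
582: h=4 → slot 4
914: h=8 → slot 8
464: h=12, h2=1, probe 12,13 → slot 13
141: h=12, h2=14, probe 12,9,6,3,0 → slot 0
124: h=12, h2=13, probe 12,8,4,0,13,9,5 → slot 5
651: h=12, h2=12, probe 12,7 → slot 7
Table: [141, -, -, 40, 582, 124, 595, 651, 914, 793, -, -, 957, 464, -, -, -]

12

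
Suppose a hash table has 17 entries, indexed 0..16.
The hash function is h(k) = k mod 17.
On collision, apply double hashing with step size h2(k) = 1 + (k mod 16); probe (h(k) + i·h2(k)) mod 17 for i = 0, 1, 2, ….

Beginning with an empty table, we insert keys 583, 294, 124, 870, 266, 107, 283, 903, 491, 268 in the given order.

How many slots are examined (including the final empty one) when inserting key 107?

2

583 hashes to 5; slot 5 is free => place at 5.
294 hashes to 5, h2=7; 5 taken => place at 12.
124 hashes to 5, h2=13; 5 taken => place at 1.
870 hashes to 3; slot 3 is free => place at 3.
266 hashes to 11; slot 11 is free => place at 11.
107 hashes to 5, h2=12; 5 taken => place at 0.
283 hashes to 11, h2=12; 11 taken => place at 6.
903 hashes to 2; slot 2 is free => place at 2.
491 hashes to 15; slot 15 is free => place at 15.
268 hashes to 13; slot 13 is free => place at 13.
Table: [107, 124, 903, 870, -, 583, 283, -, -, -, -, 266, 294, 268, -, 491, -]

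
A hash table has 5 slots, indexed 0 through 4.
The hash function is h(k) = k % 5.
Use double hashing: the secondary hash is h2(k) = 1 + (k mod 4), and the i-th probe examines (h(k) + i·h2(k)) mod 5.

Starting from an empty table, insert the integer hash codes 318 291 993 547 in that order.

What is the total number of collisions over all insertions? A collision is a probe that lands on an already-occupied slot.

1

Insert 318: h=3, slot 3 empty -> index 3.
Insert 291: h=1, slot 1 empty -> index 1.
Insert 993: h=3, h2=2, slot 3 occupied -> index 0.
Insert 547: h=2, slot 2 empty -> index 2.
Table: [993, 291, 547, 318, -]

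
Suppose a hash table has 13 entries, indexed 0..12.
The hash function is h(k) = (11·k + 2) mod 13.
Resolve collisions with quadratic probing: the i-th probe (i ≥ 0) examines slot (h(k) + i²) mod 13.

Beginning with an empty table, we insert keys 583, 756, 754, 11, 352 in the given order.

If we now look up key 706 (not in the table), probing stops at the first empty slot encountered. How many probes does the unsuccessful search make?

2

Insert 583: h=6, slot 6 empty → index 6.
Insert 756: h=11, slot 11 empty → index 11.
Insert 754: h=2, slot 2 empty → index 2.
Insert 11: h=6, slot 6 occupied → index 7.
Insert 352: h=0, slot 0 empty → index 0.
Table: [352, —, 754, —, —, —, 583, 11, —, —, —, 756, —]
Lookup 706: h=7, probe 7,8 → slot 8 empty, not found.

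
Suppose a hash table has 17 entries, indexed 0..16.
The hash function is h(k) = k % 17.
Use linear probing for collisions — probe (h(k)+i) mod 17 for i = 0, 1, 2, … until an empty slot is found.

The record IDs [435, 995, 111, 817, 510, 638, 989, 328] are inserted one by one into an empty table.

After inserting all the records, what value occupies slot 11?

111

435 hashes to 10; slot 10 is free => place at 10.
995 hashes to 9; slot 9 is free => place at 9.
111 hashes to 9; 9,10 taken => place at 11.
817 hashes to 1; slot 1 is free => place at 1.
510 hashes to 0; slot 0 is free => place at 0.
638 hashes to 9; 9,10,11 taken => place at 12.
989 hashes to 3; slot 3 is free => place at 3.
328 hashes to 5; slot 5 is free => place at 5.
Table: [510, 817, _, 989, _, 328, _, _, _, 995, 435, 111, 638, _, _, _, _]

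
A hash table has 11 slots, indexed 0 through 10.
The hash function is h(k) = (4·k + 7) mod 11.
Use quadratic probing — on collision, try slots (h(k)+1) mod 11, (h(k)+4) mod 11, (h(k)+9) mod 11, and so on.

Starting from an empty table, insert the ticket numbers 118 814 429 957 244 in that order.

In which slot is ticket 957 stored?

Insert 118: h=6, slot 6 empty -> index 6.
Insert 814: h=7, slot 7 empty -> index 7.
Insert 429: h=7, slot 7 occupied -> index 8.
Insert 957: h=7, slots 7,8 occupied -> index 0.
Insert 244: h=4, slot 4 empty -> index 4.
Table: [957, _, _, _, 244, _, 118, 814, 429, _, _]

0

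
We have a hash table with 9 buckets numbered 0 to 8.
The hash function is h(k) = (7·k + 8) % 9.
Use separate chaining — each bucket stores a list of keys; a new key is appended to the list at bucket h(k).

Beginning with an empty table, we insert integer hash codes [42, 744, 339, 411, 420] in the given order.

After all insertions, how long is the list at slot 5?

Insert 42: h=5, bucket 5 empty → new chain.
Insert 744: h=5, bucket 5 nonempty → append to chain.
Insert 339: h=5, bucket 5 nonempty → append to chain.
Insert 411: h=5, bucket 5 nonempty → append to chain.
Insert 420: h=5, bucket 5 nonempty → append to chain.
Final buckets:
0: ∅
1: ∅
2: ∅
3: ∅
4: ∅
5: 42 -> 744 -> 339 -> 411 -> 420
6: ∅
7: ∅
8: ∅

5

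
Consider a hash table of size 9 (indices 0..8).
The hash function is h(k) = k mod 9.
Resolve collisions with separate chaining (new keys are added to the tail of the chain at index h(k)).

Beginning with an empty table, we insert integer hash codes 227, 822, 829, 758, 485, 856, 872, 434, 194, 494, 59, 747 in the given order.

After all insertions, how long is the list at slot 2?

Insert 227: h=2, bucket 2 empty → new chain.
Insert 822: h=3, bucket 3 empty → new chain.
Insert 829: h=1, bucket 1 empty → new chain.
Insert 758: h=2, bucket 2 nonempty → append to chain.
Insert 485: h=8, bucket 8 empty → new chain.
Insert 856: h=1, bucket 1 nonempty → append to chain.
Insert 872: h=8, bucket 8 nonempty → append to chain.
Insert 434: h=2, bucket 2 nonempty → append to chain.
Insert 194: h=5, bucket 5 empty → new chain.
Insert 494: h=8, bucket 8 nonempty → append to chain.
Insert 59: h=5, bucket 5 nonempty → append to chain.
Insert 747: h=0, bucket 0 empty → new chain.
Final buckets:
0: 747
1: 829 -> 856
2: 227 -> 758 -> 434
3: 822
4: -
5: 194 -> 59
6: -
7: -
8: 485 -> 872 -> 494

3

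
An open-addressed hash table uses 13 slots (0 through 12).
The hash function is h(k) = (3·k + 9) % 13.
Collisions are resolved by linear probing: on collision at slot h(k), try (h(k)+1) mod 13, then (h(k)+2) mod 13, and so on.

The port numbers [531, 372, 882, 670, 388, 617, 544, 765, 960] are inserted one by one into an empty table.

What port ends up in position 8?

544

531: h=3 -> slot 3
372: h=7 -> slot 7
882: h=3, probe 3,4 -> slot 4
670: h=4, probe 4,5 -> slot 5
388: h=3, probe 3,4,5,6 -> slot 6
617: h=1 -> slot 1
544: h=3, probe 3,4,5,6,7,8 -> slot 8
765: h=3, probe 3,4,5,6,7,8,9 -> slot 9
960: h=3, probe 3,4,5,6,7,8,9,10 -> slot 10
Table: [., 617, ., 531, 882, 670, 388, 372, 544, 765, 960, ., .]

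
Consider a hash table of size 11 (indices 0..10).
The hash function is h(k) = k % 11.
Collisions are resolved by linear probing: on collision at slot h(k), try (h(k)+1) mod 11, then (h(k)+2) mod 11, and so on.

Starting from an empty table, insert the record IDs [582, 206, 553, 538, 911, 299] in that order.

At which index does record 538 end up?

0

582: h=10 => slot 10
206: h=8 => slot 8
553: h=3 => slot 3
538: h=10, probe 10,0 => slot 0
911: h=9 => slot 9
299: h=2 => slot 2
Table: [538, ∅, 299, 553, ∅, ∅, ∅, ∅, 206, 911, 582]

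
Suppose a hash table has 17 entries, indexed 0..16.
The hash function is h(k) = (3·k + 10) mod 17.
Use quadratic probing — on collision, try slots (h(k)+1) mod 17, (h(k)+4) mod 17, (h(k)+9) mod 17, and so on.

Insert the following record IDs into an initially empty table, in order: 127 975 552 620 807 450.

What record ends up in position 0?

Insert 127: h=0, slot 0 empty -> index 0.
Insert 975: h=11, slot 11 empty -> index 11.
Insert 552: h=0, slot 0 occupied -> index 1.
Insert 620: h=0, slots 0,1 occupied -> index 4.
Insert 807: h=0, slots 0,1,4 occupied -> index 9.
Insert 450: h=0, slots 0,1,4,9 occupied -> index 16.
Table: [127, 552, ., ., 620, ., ., ., ., 807, ., 975, ., ., ., ., 450]

127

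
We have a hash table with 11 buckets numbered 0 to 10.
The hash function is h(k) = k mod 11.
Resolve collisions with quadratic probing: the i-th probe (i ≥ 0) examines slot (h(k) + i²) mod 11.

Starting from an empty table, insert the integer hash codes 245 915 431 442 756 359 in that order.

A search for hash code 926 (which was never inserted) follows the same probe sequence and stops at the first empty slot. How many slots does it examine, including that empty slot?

245 hashes to 3; slot 3 is free -> place at 3.
915 hashes to 2; slot 2 is free -> place at 2.
431 hashes to 2; 2,3 taken -> place at 6.
442 hashes to 2; 2,3,6 taken -> place at 0.
756 hashes to 8; slot 8 is free -> place at 8.
359 hashes to 7; slot 7 is free -> place at 7.
Table: [442, —, 915, 245, —, —, 431, 359, 756, —, —]
Lookup 926: h=2, probe 2,3,6,0,7,5 → slot 5 empty, not found.

6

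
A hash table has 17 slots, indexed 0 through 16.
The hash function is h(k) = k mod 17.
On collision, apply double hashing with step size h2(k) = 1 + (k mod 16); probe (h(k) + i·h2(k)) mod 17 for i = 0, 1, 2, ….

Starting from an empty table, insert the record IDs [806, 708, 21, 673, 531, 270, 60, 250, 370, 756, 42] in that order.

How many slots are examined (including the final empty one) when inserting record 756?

3

806: h=7 -> slot 7
708: h=11 -> slot 11
21: h=4 -> slot 4
673: h=10 -> slot 10
531: h=4, h2=4, probe 4,8 -> slot 8
270: h=15 -> slot 15
60: h=9 -> slot 9
250: h=12 -> slot 12
370: h=13 -> slot 13
756: h=8, h2=5, probe 8,13,1 -> slot 1
42: h=8, h2=11, probe 8,2 -> slot 2
Table: [., 756, 42, ., 21, ., ., 806, 531, 60, 673, 708, 250, 370, ., 270, .]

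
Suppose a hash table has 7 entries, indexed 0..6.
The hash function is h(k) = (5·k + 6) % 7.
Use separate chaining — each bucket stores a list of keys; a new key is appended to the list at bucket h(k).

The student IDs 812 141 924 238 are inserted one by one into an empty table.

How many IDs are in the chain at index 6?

Insert 812: h=6, bucket 6 empty → new chain.
Insert 141: h=4, bucket 4 empty → new chain.
Insert 924: h=6, bucket 6 nonempty → append to chain.
Insert 238: h=6, bucket 6 nonempty → append to chain.
Final buckets:
0: .
1: .
2: .
3: .
4: 141
5: .
6: 812 -> 924 -> 238

3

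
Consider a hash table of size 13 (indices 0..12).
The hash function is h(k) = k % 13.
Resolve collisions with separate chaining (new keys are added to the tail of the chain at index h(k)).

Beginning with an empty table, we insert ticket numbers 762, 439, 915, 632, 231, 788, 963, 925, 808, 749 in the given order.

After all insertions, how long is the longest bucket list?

4

762 → bucket 8
439 → bucket 10
915 → bucket 5
632 → bucket 8 (collision)
231 → bucket 10 (collision)
788 → bucket 8 (collision)
963 → bucket 1
925 → bucket 2
808 → bucket 2 (collision)
749 → bucket 8 (collision)
Final buckets:
0: .
1: 963
2: 925 -> 808
3: .
4: .
5: 915
6: .
7: .
8: 762 -> 632 -> 788 -> 749
9: .
10: 439 -> 231
11: .
12: .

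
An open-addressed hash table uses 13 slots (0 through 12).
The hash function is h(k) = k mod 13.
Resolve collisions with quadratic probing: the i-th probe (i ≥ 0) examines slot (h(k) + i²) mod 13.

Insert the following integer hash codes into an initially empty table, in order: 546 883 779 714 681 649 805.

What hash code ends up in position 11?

805

546 hashes to 0; slot 0 is free -> place at 0.
883 hashes to 12; slot 12 is free -> place at 12.
779 hashes to 12; 12,0 taken -> place at 3.
714 hashes to 12; 12,0,3 taken -> place at 8.
681 hashes to 5; slot 5 is free -> place at 5.
649 hashes to 12; 12,0,3,8 taken -> place at 2.
805 hashes to 12; 12,0,3,8,2 taken -> place at 11.
Table: [546, ∅, 649, 779, ∅, 681, ∅, ∅, 714, ∅, ∅, 805, 883]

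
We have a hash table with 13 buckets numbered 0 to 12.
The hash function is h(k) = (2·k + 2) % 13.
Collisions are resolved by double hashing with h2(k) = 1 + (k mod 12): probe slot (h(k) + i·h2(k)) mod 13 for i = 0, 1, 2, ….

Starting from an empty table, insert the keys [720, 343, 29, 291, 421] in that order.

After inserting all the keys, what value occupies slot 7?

Insert 720: h=12, slot 12 empty => index 12.
Insert 343: h=12, h2=8, slot 12 occupied => index 7.
Insert 29: h=8, slot 8 empty => index 8.
Insert 291: h=12, h2=4, slot 12 occupied => index 3.
Insert 421: h=12, h2=2, slot 12 occupied => index 1.
Table: [—, 421, —, 291, —, —, —, 343, 29, —, —, —, 720]

343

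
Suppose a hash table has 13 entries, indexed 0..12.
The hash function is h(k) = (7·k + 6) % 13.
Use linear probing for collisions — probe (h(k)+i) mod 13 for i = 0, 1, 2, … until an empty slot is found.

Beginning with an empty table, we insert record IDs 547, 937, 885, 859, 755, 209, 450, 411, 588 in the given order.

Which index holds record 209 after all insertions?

5

Insert 547: h=0, slot 0 empty → index 0.
Insert 937: h=0, slot 0 occupied → index 1.
Insert 885: h=0, slots 0,1 occupied → index 2.
Insert 859: h=0, slots 0,1,2 occupied → index 3.
Insert 755: h=0, slots 0,1,2,3 occupied → index 4.
Insert 209: h=0, slots 0,1,2,3,4 occupied → index 5.
Insert 450: h=10, slot 10 empty → index 10.
Insert 411: h=10, slot 10 occupied → index 11.
Insert 588: h=1, slots 1,2,3,4,5 occupied → index 6.
Table: [547, 937, 885, 859, 755, 209, 588, -, -, -, 450, 411, -]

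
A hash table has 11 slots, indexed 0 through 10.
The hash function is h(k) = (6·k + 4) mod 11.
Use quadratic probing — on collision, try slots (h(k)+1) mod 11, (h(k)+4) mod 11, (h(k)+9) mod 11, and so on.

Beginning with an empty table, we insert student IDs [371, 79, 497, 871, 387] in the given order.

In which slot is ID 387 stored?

3

371: h=8 → slot 8
79: h=5 → slot 5
497: h=5, probe 5,6 → slot 6
871: h=5, probe 5,6,9 → slot 9
387: h=5, probe 5,6,9,3 → slot 3
Table: [_, _, _, 387, _, 79, 497, _, 371, 871, _]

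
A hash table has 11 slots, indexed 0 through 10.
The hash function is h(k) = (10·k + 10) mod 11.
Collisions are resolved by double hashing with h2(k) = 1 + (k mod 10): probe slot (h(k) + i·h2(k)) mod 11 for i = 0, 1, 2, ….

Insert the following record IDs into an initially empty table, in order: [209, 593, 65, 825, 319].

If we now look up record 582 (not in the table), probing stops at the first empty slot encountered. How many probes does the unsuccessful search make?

2

Insert 209: h=10, slot 10 empty => index 10.
Insert 593: h=0, slot 0 empty => index 0.
Insert 65: h=0, h2=6, slot 0 occupied => index 6.
Insert 825: h=10, h2=6, slot 10 occupied => index 5.
Insert 319: h=10, h2=10, slot 10 occupied => index 9.
Table: [593, —, —, —, —, 825, 65, —, —, 319, 209]
Lookup 582: h=0, h2=3, probe 0,3 → slot 3 empty, not found.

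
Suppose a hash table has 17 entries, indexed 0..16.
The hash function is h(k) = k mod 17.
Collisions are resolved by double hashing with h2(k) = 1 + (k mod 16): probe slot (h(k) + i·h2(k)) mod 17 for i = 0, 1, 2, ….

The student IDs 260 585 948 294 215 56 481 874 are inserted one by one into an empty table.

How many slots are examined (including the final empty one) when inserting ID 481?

Insert 260: h=5, slot 5 empty => index 5.
Insert 585: h=7, slot 7 empty => index 7.
Insert 948: h=13, slot 13 empty => index 13.
Insert 294: h=5, h2=7, slot 5 occupied => index 12.
Insert 215: h=11, slot 11 empty => index 11.
Insert 56: h=5, h2=9, slot 5 occupied => index 14.
Insert 481: h=5, h2=2, slots 5,7 occupied => index 9.
Insert 874: h=7, h2=11, slot 7 occupied => index 1.
Table: [., 874, ., ., ., 260, ., 585, ., 481, ., 215, 294, 948, 56, ., .]

3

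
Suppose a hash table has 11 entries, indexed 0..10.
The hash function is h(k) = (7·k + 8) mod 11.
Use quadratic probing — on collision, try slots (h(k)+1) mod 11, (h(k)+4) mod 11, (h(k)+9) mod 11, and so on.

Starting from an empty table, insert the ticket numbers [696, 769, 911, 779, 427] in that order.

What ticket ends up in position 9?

696: h=7 → slot 7
769: h=1 → slot 1
911: h=5 → slot 5
779: h=5, probe 5,6 → slot 6
427: h=5, probe 5,6,9 → slot 9
Table: [∅, 769, ∅, ∅, ∅, 911, 779, 696, ∅, 427, ∅]

427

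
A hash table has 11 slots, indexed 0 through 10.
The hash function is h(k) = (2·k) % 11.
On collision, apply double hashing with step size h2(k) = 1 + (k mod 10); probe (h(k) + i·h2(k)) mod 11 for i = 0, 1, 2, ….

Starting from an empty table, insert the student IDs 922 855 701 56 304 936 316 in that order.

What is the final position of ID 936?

1

922: h=7 => slot 7
855: h=5 => slot 5
701: h=5, h2=2, probe 5,7,9 => slot 9
56: h=2 => slot 2
304: h=3 => slot 3
936: h=2, h2=7, probe 2,9,5,1 => slot 1
316: h=5, h2=7, probe 5,1,8 => slot 8
Table: [—, 936, 56, 304, —, 855, —, 922, 316, 701, —]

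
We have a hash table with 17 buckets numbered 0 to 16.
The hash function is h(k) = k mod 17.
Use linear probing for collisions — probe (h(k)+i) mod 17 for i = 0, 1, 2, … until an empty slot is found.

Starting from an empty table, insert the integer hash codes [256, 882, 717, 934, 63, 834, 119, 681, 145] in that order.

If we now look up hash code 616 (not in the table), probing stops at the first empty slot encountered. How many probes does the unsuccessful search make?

2

256 hashes to 1; slot 1 is free -> place at 1.
882 hashes to 15; slot 15 is free -> place at 15.
717 hashes to 3; slot 3 is free -> place at 3.
934 hashes to 16; slot 16 is free -> place at 16.
63 hashes to 12; slot 12 is free -> place at 12.
834 hashes to 1; 1 taken -> place at 2.
119 hashes to 0; slot 0 is free -> place at 0.
681 hashes to 1; 1,2,3 taken -> place at 4.
145 hashes to 9; slot 9 is free -> place at 9.
Table: [119, 256, 834, 717, 681, -, -, -, -, 145, -, -, 63, -, -, 882, 934]
Lookup 616: h=4, probe 4,5 → slot 5 empty, not found.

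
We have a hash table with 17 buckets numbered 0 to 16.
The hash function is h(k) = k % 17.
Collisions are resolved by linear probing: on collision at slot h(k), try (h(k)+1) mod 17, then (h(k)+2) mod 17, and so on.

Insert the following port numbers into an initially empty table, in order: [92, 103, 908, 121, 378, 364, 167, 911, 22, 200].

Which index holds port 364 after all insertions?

9

92 hashes to 7; slot 7 is free -> place at 7.
103 hashes to 1; slot 1 is free -> place at 1.
908 hashes to 7; 7 taken -> place at 8.
121 hashes to 2; slot 2 is free -> place at 2.
378 hashes to 4; slot 4 is free -> place at 4.
364 hashes to 7; 7,8 taken -> place at 9.
167 hashes to 14; slot 14 is free -> place at 14.
911 hashes to 10; slot 10 is free -> place at 10.
22 hashes to 5; slot 5 is free -> place at 5.
200 hashes to 13; slot 13 is free -> place at 13.
Table: [∅, 103, 121, ∅, 378, 22, ∅, 92, 908, 364, 911, ∅, ∅, 200, 167, ∅, ∅]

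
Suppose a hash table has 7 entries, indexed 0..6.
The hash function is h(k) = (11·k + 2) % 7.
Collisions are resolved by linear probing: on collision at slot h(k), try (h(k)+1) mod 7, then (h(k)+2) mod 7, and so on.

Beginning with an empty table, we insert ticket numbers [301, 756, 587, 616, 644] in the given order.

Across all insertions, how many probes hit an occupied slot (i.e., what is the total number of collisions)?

Insert 301: h=2, slot 2 empty → index 2.
Insert 756: h=2, slot 2 occupied → index 3.
Insert 587: h=5, slot 5 empty → index 5.
Insert 616: h=2, slots 2,3 occupied → index 4.
Insert 644: h=2, slots 2,3,4,5 occupied → index 6.
Table: [∅, ∅, 301, 756, 616, 587, 644]

7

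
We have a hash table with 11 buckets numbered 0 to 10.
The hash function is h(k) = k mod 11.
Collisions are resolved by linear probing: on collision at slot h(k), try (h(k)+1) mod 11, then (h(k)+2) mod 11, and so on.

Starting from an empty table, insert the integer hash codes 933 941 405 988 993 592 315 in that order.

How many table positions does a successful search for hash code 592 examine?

Insert 933: h=9, slot 9 empty -> index 9.
Insert 941: h=6, slot 6 empty -> index 6.
Insert 405: h=9, slot 9 occupied -> index 10.
Insert 988: h=9, slots 9,10 occupied -> index 0.
Insert 993: h=3, slot 3 empty -> index 3.
Insert 592: h=9, slots 9,10,0 occupied -> index 1.
Insert 315: h=7, slot 7 empty -> index 7.
Table: [988, 592, ∅, 993, ∅, ∅, 941, 315, ∅, 933, 405]
Lookup 592: h=9, probe 9,10,0,1 → found at 1.

4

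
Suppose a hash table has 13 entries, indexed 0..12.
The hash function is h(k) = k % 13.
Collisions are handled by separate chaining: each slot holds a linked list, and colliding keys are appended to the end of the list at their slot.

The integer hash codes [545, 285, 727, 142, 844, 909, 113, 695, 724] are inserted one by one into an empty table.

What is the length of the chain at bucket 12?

Insert 545: h=12, bucket 12 empty -> new chain.
Insert 285: h=12, bucket 12 nonempty -> append to chain.
Insert 727: h=12, bucket 12 nonempty -> append to chain.
Insert 142: h=12, bucket 12 nonempty -> append to chain.
Insert 844: h=12, bucket 12 nonempty -> append to chain.
Insert 909: h=12, bucket 12 nonempty -> append to chain.
Insert 113: h=9, bucket 9 empty -> new chain.
Insert 695: h=6, bucket 6 empty -> new chain.
Insert 724: h=9, bucket 9 nonempty -> append to chain.
Final buckets:
0: ∅
1: ∅
2: ∅
3: ∅
4: ∅
5: ∅
6: 695
7: ∅
8: ∅
9: 113 -> 724
10: ∅
11: ∅
12: 545 -> 285 -> 727 -> 142 -> 844 -> 909

6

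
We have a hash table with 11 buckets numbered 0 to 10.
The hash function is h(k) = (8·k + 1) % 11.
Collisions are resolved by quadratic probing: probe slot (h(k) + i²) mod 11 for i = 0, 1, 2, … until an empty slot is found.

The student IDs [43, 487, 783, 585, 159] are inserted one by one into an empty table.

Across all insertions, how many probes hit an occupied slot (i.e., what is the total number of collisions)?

Insert 43: h=4, slot 4 empty -> index 4.
Insert 487: h=3, slot 3 empty -> index 3.
Insert 783: h=6, slot 6 empty -> index 6.
Insert 585: h=6, slot 6 occupied -> index 7.
Insert 159: h=8, slot 8 empty -> index 8.
Table: [., ., ., 487, 43, ., 783, 585, 159, ., .]

1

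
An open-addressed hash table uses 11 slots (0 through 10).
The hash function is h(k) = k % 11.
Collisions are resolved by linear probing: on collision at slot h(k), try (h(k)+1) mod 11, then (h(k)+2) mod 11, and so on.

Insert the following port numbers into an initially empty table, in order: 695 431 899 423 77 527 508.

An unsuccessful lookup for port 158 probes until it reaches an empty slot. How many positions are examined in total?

695 hashes to 2; slot 2 is free => place at 2.
431 hashes to 2; 2 taken => place at 3.
899 hashes to 8; slot 8 is free => place at 8.
423 hashes to 5; slot 5 is free => place at 5.
77 hashes to 0; slot 0 is free => place at 0.
527 hashes to 10; slot 10 is free => place at 10.
508 hashes to 2; 2,3 taken => place at 4.
Table: [77, —, 695, 431, 508, 423, —, —, 899, —, 527]
Lookup 158: h=4, probe 4,5,6 → slot 6 empty, not found.

3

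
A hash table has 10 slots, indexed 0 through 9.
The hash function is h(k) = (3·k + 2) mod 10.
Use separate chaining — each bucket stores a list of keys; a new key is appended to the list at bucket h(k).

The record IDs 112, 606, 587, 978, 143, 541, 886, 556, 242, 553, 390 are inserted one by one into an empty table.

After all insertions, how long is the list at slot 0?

3

Insert 112: h=8, bucket 8 empty → new chain.
Insert 606: h=0, bucket 0 empty → new chain.
Insert 587: h=3, bucket 3 empty → new chain.
Insert 978: h=6, bucket 6 empty → new chain.
Insert 143: h=1, bucket 1 empty → new chain.
Insert 541: h=5, bucket 5 empty → new chain.
Insert 886: h=0, bucket 0 nonempty → append to chain.
Insert 556: h=0, bucket 0 nonempty → append to chain.
Insert 242: h=8, bucket 8 nonempty → append to chain.
Insert 553: h=1, bucket 1 nonempty → append to chain.
Insert 390: h=2, bucket 2 empty → new chain.
Final buckets:
0: 606 -> 886 -> 556
1: 143 -> 553
2: 390
3: 587
4: —
5: 541
6: 978
7: —
8: 112 -> 242
9: —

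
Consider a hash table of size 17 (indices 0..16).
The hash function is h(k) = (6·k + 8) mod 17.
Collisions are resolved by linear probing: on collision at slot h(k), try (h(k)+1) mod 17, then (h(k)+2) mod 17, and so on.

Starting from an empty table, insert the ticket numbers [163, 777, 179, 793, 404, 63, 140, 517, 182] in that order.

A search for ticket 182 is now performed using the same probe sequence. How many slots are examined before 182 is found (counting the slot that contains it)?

3

Insert 163: h=0, slot 0 empty => index 0.
Insert 777: h=12, slot 12 empty => index 12.
Insert 179: h=11, slot 11 empty => index 11.
Insert 793: h=6, slot 6 empty => index 6.
Insert 404: h=1, slot 1 empty => index 1.
Insert 63: h=12, slot 12 occupied => index 13.
Insert 140: h=15, slot 15 empty => index 15.
Insert 517: h=16, slot 16 empty => index 16.
Insert 182: h=12, slots 12,13 occupied => index 14.
Table: [163, 404, —, —, —, —, 793, —, —, —, —, 179, 777, 63, 182, 140, 517]
Lookup 182: h=12, probe 12,13,14 → found at 14.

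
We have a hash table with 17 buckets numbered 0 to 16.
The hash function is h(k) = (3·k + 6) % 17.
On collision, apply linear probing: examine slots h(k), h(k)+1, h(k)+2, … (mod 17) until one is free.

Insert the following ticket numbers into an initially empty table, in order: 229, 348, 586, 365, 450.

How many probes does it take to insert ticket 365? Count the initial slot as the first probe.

Insert 229: h=13, slot 13 empty -> index 13.
Insert 348: h=13, slot 13 occupied -> index 14.
Insert 586: h=13, slots 13,14 occupied -> index 15.
Insert 365: h=13, slots 13,14,15 occupied -> index 16.
Insert 450: h=13, slots 13,14,15,16 occupied -> index 0.
Table: [450, ., ., ., ., ., ., ., ., ., ., ., ., 229, 348, 586, 365]

4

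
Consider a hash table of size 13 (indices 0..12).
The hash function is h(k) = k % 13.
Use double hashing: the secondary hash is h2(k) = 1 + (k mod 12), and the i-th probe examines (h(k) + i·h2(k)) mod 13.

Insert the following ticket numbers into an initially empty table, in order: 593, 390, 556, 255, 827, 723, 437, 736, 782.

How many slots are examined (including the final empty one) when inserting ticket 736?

593 hashes to 8; slot 8 is free → place at 8.
390 hashes to 0; slot 0 is free → place at 0.
556 hashes to 10; slot 10 is free → place at 10.
255 hashes to 8, h2=4; 8 taken → place at 12.
827 hashes to 8, h2=12; 8 taken → place at 7.
723 hashes to 8, h2=4; 8,12 taken → place at 3.
437 hashes to 8, h2=6; 8 taken → place at 1.
736 hashes to 8, h2=5; 8,0 taken → place at 5.
782 hashes to 2; slot 2 is free → place at 2.
Table: [390, 437, 782, 723, _, 736, _, 827, 593, _, 556, _, 255]

3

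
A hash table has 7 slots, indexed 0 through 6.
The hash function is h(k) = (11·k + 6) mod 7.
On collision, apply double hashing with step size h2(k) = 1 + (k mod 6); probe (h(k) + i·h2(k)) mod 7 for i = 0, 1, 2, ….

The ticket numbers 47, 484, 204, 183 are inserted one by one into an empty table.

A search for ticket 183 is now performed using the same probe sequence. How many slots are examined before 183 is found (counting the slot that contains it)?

2

Insert 47: h=5, slot 5 empty => index 5.
Insert 484: h=3, slot 3 empty => index 3.
Insert 204: h=3, h2=1, slot 3 occupied => index 4.
Insert 183: h=3, h2=4, slot 3 occupied => index 0.
Table: [183, ∅, ∅, 484, 204, 47, ∅]
Lookup 183: h=3, h2=4, probe 3,0 → found at 0.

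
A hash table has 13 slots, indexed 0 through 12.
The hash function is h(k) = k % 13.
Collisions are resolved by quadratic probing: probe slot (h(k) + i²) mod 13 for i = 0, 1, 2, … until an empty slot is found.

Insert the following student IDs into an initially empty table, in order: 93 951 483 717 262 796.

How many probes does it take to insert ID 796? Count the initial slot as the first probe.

2

93: h=2 → slot 2
951: h=2, probe 2,3 → slot 3
483: h=2, probe 2,3,6 → slot 6
717: h=2, probe 2,3,6,11 → slot 11
262: h=2, probe 2,3,6,11,5 → slot 5
796: h=3, probe 3,4 → slot 4
Table: [-, -, 93, 951, 796, 262, 483, -, -, -, -, 717, -]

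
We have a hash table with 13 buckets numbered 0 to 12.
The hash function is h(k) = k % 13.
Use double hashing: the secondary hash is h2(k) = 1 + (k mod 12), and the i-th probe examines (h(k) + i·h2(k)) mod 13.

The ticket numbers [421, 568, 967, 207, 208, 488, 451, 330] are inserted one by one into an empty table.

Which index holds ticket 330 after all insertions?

6

421 hashes to 5; slot 5 is free → place at 5.
568 hashes to 9; slot 9 is free → place at 9.
967 hashes to 5, h2=8; 5 taken → place at 0.
207 hashes to 12; slot 12 is free → place at 12.
208 hashes to 0, h2=5; 0,5 taken → place at 10.
488 hashes to 7; slot 7 is free → place at 7.
451 hashes to 9, h2=8; 9 taken → place at 4.
330 hashes to 5, h2=7; 5,12 taken → place at 6.
Table: [967, ., ., ., 451, 421, 330, 488, ., 568, 208, ., 207]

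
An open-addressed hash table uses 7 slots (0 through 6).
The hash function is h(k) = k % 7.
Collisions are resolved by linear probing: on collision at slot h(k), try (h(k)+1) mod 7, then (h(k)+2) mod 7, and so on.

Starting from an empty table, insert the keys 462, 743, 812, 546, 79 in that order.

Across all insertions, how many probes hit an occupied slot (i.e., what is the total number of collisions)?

462: h=0 → slot 0
743: h=1 → slot 1
812: h=0, probe 0,1,2 → slot 2
546: h=0, probe 0,1,2,3 → slot 3
79: h=2, probe 2,3,4 → slot 4
Table: [462, 743, 812, 546, 79, —, —]

7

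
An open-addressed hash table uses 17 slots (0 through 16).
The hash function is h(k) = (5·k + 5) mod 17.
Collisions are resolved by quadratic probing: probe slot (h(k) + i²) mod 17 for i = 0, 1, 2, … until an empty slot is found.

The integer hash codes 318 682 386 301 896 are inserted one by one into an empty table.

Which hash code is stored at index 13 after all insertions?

896

318 hashes to 14; slot 14 is free => place at 14.
682 hashes to 15; slot 15 is free => place at 15.
386 hashes to 14; 14,15 taken => place at 1.
301 hashes to 14; 14,15,1 taken => place at 6.
896 hashes to 14; 14,15,1,6 taken => place at 13.
Table: [∅, 386, ∅, ∅, ∅, ∅, 301, ∅, ∅, ∅, ∅, ∅, ∅, 896, 318, 682, ∅]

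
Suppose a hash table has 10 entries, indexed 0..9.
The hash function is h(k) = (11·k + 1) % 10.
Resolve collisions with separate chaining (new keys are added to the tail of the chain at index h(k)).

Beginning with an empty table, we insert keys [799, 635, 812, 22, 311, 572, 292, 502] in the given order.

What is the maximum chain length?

5

Insert 799: h=0, bucket 0 empty → new chain.
Insert 635: h=6, bucket 6 empty → new chain.
Insert 812: h=3, bucket 3 empty → new chain.
Insert 22: h=3, bucket 3 nonempty → append to chain.
Insert 311: h=2, bucket 2 empty → new chain.
Insert 572: h=3, bucket 3 nonempty → append to chain.
Insert 292: h=3, bucket 3 nonempty → append to chain.
Insert 502: h=3, bucket 3 nonempty → append to chain.
Final buckets:
0: 799
1: .
2: 311
3: 812 -> 22 -> 572 -> 292 -> 502
4: .
5: .
6: 635
7: .
8: .
9: .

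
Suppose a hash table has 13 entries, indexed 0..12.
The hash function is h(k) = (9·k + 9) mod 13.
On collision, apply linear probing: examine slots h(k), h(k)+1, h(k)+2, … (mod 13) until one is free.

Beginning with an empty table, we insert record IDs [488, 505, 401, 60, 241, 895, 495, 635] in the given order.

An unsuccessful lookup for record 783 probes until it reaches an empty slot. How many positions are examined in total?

2

Insert 488: h=7, slot 7 empty => index 7.
Insert 505: h=4, slot 4 empty => index 4.
Insert 401: h=4, slot 4 occupied => index 5.
Insert 60: h=3, slot 3 empty => index 3.
Insert 241: h=7, slot 7 occupied => index 8.
Insert 895: h=4, slots 4,5 occupied => index 6.
Insert 495: h=5, slots 5,6,7,8 occupied => index 9.
Insert 635: h=4, slots 4,5,6,7,8,9 occupied => index 10.
Table: [_, _, _, 60, 505, 401, 895, 488, 241, 495, 635, _, _]
Lookup 783: h=10, probe 10,11 → slot 11 empty, not found.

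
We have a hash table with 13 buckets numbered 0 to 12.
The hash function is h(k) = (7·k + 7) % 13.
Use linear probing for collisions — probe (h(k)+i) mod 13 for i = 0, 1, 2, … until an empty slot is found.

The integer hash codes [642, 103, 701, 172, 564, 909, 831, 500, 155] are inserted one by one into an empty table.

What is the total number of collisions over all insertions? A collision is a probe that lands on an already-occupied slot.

642 hashes to 3; slot 3 is free => place at 3.
103 hashes to 0; slot 0 is free => place at 0.
701 hashes to 0; 0 taken => place at 1.
172 hashes to 2; slot 2 is free => place at 2.
564 hashes to 3; 3 taken => place at 4.
909 hashes to 0; 0,1,2,3,4 taken => place at 5.
831 hashes to 0; 0,1,2,3,4,5 taken => place at 6.
500 hashes to 10; slot 10 is free => place at 10.
155 hashes to 0; 0,1,2,3,4,5,6 taken => place at 7.
Table: [103, 701, 172, 642, 564, 909, 831, 155, ∅, ∅, 500, ∅, ∅]

20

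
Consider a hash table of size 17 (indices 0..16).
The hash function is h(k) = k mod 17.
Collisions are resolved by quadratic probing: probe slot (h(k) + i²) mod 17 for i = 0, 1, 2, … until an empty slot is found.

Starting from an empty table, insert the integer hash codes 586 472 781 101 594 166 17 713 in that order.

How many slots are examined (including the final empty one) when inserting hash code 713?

586: h=8 -> slot 8
472: h=13 -> slot 13
781: h=16 -> slot 16
101: h=16, probe 16,0 -> slot 0
594: h=16, probe 16,0,3 -> slot 3
166: h=13, probe 13,14 -> slot 14
17: h=0, probe 0,1 -> slot 1
713: h=16, probe 16,0,3,8,15 -> slot 15
Table: [101, 17, ., 594, ., ., ., ., 586, ., ., ., ., 472, 166, 713, 781]

5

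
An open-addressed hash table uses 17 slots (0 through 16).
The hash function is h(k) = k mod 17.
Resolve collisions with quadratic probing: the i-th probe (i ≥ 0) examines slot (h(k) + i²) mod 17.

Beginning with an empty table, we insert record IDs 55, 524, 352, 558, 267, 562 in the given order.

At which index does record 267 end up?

55 hashes to 4; slot 4 is free → place at 4.
524 hashes to 14; slot 14 is free → place at 14.
352 hashes to 12; slot 12 is free → place at 12.
558 hashes to 14; 14 taken → place at 15.
267 hashes to 12; 12 taken → place at 13.
562 hashes to 1; slot 1 is free → place at 1.
Table: [_, 562, _, _, 55, _, _, _, _, _, _, _, 352, 267, 524, 558, _]

13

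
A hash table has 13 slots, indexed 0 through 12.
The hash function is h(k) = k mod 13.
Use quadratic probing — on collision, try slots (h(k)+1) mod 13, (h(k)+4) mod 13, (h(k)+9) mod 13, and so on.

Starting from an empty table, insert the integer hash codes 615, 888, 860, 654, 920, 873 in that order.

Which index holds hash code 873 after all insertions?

615: h=4 → slot 4
888: h=4, probe 4,5 → slot 5
860: h=2 → slot 2
654: h=4, probe 4,5,8 → slot 8
920: h=10 → slot 10
873: h=2, probe 2,3 → slot 3
Table: [∅, ∅, 860, 873, 615, 888, ∅, ∅, 654, ∅, 920, ∅, ∅]

3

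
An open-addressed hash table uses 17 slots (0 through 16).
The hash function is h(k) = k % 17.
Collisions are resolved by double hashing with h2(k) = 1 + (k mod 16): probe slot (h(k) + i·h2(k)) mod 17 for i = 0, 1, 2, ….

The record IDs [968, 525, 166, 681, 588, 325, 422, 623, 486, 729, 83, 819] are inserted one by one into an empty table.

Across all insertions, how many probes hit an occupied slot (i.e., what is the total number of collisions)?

4

968: h=16 → slot 16
525: h=15 → slot 15
166: h=13 → slot 13
681: h=1 → slot 1
588: h=10 → slot 10
325: h=2 → slot 2
422: h=14 → slot 14
623: h=11 → slot 11
486: h=10, h2=7, probe 10,0 → slot 0
729: h=15, h2=10, probe 15,8 → slot 8
83: h=15, h2=4, probe 15,2,6 → slot 6
819: h=3 → slot 3
Table: [486, 681, 325, 819, -, -, 83, -, 729, -, 588, 623, -, 166, 422, 525, 968]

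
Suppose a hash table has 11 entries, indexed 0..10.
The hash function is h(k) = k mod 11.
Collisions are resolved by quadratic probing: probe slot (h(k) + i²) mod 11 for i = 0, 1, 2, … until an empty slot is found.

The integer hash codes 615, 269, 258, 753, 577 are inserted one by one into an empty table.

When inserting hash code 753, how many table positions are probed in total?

3

615: h=10 → slot 10
269: h=5 → slot 5
258: h=5, probe 5,6 → slot 6
753: h=5, probe 5,6,9 → slot 9
577: h=5, probe 5,6,9,3 → slot 3
Table: [_, _, _, 577, _, 269, 258, _, _, 753, 615]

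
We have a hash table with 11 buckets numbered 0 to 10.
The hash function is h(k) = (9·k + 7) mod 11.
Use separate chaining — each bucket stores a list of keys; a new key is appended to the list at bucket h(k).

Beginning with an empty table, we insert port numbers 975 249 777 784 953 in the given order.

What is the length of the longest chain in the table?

975 -> bucket 4
249 -> bucket 4 (collision)
777 -> bucket 4 (collision)
784 -> bucket 1
953 -> bucket 4 (collision)
Final buckets:
0: —
1: 784
2: —
3: —
4: 975 -> 249 -> 777 -> 953
5: —
6: —
7: —
8: —
9: —
10: —

4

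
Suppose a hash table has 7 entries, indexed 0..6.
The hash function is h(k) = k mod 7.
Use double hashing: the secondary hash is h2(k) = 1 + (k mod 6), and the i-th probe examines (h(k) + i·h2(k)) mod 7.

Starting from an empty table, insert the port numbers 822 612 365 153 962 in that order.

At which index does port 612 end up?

822 hashes to 3; slot 3 is free → place at 3.
612 hashes to 3, h2=1; 3 taken → place at 4.
365 hashes to 1; slot 1 is free → place at 1.
153 hashes to 6; slot 6 is free → place at 6.
962 hashes to 3, h2=3; 3,6 taken → place at 2.
Table: [., 365, 962, 822, 612, ., 153]

4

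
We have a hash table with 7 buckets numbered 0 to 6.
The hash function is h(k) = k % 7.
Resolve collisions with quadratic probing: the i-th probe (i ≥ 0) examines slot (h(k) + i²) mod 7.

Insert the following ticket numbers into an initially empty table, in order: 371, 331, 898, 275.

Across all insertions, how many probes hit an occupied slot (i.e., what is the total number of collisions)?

3

Insert 371: h=0, slot 0 empty → index 0.
Insert 331: h=2, slot 2 empty → index 2.
Insert 898: h=2, slot 2 occupied → index 3.
Insert 275: h=2, slots 2,3 occupied → index 6.
Table: [371, _, 331, 898, _, _, 275]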